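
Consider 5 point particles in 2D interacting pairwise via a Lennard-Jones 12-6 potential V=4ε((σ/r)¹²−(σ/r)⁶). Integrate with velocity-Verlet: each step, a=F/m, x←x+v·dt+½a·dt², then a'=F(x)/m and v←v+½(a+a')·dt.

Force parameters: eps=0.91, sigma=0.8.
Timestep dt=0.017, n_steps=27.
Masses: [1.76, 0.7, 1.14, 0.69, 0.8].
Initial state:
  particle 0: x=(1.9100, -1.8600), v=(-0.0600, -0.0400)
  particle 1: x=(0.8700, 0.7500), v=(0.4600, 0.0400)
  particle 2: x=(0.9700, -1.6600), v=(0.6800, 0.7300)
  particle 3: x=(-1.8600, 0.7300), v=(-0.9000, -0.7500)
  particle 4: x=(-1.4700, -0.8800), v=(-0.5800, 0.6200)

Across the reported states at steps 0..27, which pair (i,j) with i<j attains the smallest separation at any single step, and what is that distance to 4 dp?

step 0: x0=(1.9100, -1.8600) x1=(0.8700, 0.7500) x2=(0.9700, -1.6600) x3=(-1.8600, 0.7300) x4=(-1.4700, -0.8800)
step 1: x0=(1.9088, -1.8606) x1=(0.8778, 0.7507) x2=(0.9819, -1.6477) x3=(-1.8753, 0.7172) x4=(-1.4799, -0.8694)
step 2: x0=(1.9072, -1.8612) x1=(0.8856, 0.7513) x2=(0.9943, -1.6354) x3=(-1.8906, 0.7044) x4=(-1.4897, -0.8588)
step 3: x0=(1.9052, -1.8616) x1=(0.8934, 0.7520) x2=(1.0073, -1.6234) x3=(-1.9058, 0.6914) x4=(-1.4996, -0.8481)
step 4: x0=(1.9030, -1.8620) x1=(0.9013, 0.7527) x2=(1.0207, -1.6114) x3=(-1.9210, 0.6784) x4=(-1.5095, -0.8373)
step 5: x0=(1.9006, -1.8624) x1=(0.9091, 0.7533) x2=(1.0344, -1.5995) x3=(-1.9362, 0.6653) x4=(-1.5195, -0.8265)
step 6: x0=(1.8981, -1.8627) x1=(0.9169, 0.7539) x2=(1.0483, -1.5876) x3=(-1.9514, 0.6521) x4=(-1.5294, -0.8155)
step 7: x0=(1.8956, -1.8630) x1=(0.9247, 0.7546) x2=(1.0620, -1.5757) x3=(-1.9665, 0.6387) x4=(-1.5394, -0.8045)
step 8: x0=(1.8934, -1.8634) x1=(0.9325, 0.7552) x2=(1.0754, -1.5637) x3=(-1.9816, 0.6253) x4=(-1.5494, -0.7933)
step 9: x0=(1.8917, -1.8640) x1=(0.9403, 0.7558) x2=(1.0880, -1.5514) x3=(-1.9967, 0.6117) x4=(-1.5594, -0.7821)
step 10: x0=(1.8906, -1.8648) x1=(0.9481, 0.7564) x2=(1.0996, -1.5387) x3=(-2.0117, 0.5979) x4=(-1.5695, -0.7707)
step 11: x0=(1.8905, -1.8660) x1=(0.9559, 0.7570) x2=(1.1099, -1.5254) x3=(-2.0266, 0.5840) x4=(-1.5796, -0.7591)
step 12: x0=(1.8913, -1.8677) x1=(0.9637, 0.7576) x2=(1.1186, -1.5115) x3=(-2.0415, 0.5699) x4=(-1.5898, -0.7474)
step 13: x0=(1.8931, -1.8698) x1=(0.9715, 0.7581) x2=(1.1257, -1.4968) x3=(-2.0563, 0.5556) x4=(-1.6000, -0.7355)
step 14: x0=(1.8958, -1.8723) x1=(0.9793, 0.7587) x2=(1.1315, -1.4815) x3=(-2.0710, 0.5410) x4=(-1.6103, -0.7234)
step 15: x0=(1.8993, -1.8752) x1=(0.9871, 0.7593) x2=(1.1360, -1.4655) x3=(-2.0856, 0.5262) x4=(-1.6207, -0.7111)
step 16: x0=(1.9033, -1.8785) x1=(0.9949, 0.7598) x2=(1.1397, -1.4491) x3=(-2.1002, 0.5111) x4=(-1.6311, -0.6986)
step 17: x0=(1.9077, -1.8819) x1=(1.0027, 0.7603) x2=(1.1430, -1.4324) x3=(-2.1146, 0.4957) x4=(-1.6417, -0.6857)
step 18: x0=(1.9122, -1.8853) x1=(1.0105, 0.7609) x2=(1.1459, -1.4155) x3=(-2.1288, 0.4800) x4=(-1.6524, -0.6726)
step 19: x0=(1.9167, -1.8888) x1=(1.0183, 0.7614) x2=(1.1489, -1.3987) x3=(-2.1429, 0.4638) x4=(-1.6632, -0.6591)
step 20: x0=(1.9211, -1.8922) x1=(1.0261, 0.7619) x2=(1.1521, -1.3819) x3=(-2.1568, 0.4471) x4=(-1.6742, -0.6452)
step 21: x0=(1.9252, -1.8955) x1=(1.0339, 0.7623) x2=(1.1557, -1.3654) x3=(-2.1704, 0.4300) x4=(-1.6854, -0.6309)
step 22: x0=(1.9291, -1.8986) x1=(1.0417, 0.7628) x2=(1.1596, -1.3492) x3=(-2.1838, 0.4122) x4=(-1.6968, -0.6160)
step 23: x0=(1.9327, -1.9014) x1=(1.0495, 0.7632) x2=(1.1640, -1.3332) x3=(-2.1969, 0.3938) x4=(-1.7085, -0.6006)
step 24: x0=(1.9360, -1.9041) x1=(1.0573, 0.7637) x2=(1.1688, -1.3177) x3=(-2.2096, 0.3747) x4=(-1.7206, -0.5845)
step 25: x0=(1.9389, -1.9064) x1=(1.0650, 0.7641) x2=(1.1743, -1.3025) x3=(-2.2218, 0.3547) x4=(-1.7329, -0.5677)
step 26: x0=(1.9415, -1.9085) x1=(1.0728, 0.7645) x2=(1.1802, -1.2877) x3=(-2.2336, 0.3337) x4=(-1.7457, -0.5501)
step 27: x0=(1.9438, -1.9103) x1=(1.0806, 0.7649) x2=(1.1866, -1.2734) x3=(-2.2448, 0.3118) x4=(-1.7590, -0.5317)

pair (0,2), distance 0.8508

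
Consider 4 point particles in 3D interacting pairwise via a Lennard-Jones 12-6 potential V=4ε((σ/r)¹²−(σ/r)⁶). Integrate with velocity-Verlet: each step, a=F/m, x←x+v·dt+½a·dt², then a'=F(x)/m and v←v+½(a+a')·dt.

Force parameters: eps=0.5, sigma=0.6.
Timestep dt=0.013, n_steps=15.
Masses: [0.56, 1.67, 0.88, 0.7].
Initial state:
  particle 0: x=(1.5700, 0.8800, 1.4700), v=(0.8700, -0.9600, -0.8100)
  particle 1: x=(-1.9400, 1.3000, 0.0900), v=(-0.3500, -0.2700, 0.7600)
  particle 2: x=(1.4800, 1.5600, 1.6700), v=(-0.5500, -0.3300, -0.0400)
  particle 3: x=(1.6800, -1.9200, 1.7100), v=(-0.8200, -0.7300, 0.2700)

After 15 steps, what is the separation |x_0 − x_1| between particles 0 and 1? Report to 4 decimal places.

3.9224

step 0: x0=(1.5700, 0.8800, 1.4700) x1=(-1.9400, 1.3000, 0.0900) x2=(1.4800, 1.5600, 1.6700) x3=(1.6800, -1.9200, 1.7100)
step 1: x0=(1.5813, 0.8678, 1.4595) x1=(-1.9445, 1.2965, 0.0999) x2=(1.4729, 1.5555, 1.6694) x3=(1.6693, -1.9295, 1.7135)
step 2: x0=(1.5925, 0.8561, 1.4493) x1=(-1.9491, 1.2930, 0.1098) x2=(1.4658, 1.5507, 1.6688) x3=(1.6587, -1.9390, 1.7170)
step 3: x0=(1.6036, 0.8450, 1.4391) x1=(-1.9536, 1.2895, 0.1196) x2=(1.4588, 1.5456, 1.6680) x3=(1.6480, -1.9485, 1.7205)
step 4: x0=(1.6145, 0.8344, 1.4292) x1=(-1.9582, 1.2860, 0.1295) x2=(1.4519, 1.5401, 1.6671) x3=(1.6374, -1.9580, 1.7240)
step 5: x0=(1.6254, 0.8244, 1.4195) x1=(-1.9627, 1.2824, 0.1394) x2=(1.4450, 1.5342, 1.6660) x3=(1.6267, -1.9674, 1.7275)
step 6: x0=(1.6361, 0.8149, 1.4099) x1=(-1.9673, 1.2789, 0.1493) x2=(1.4382, 1.5280, 1.6649) x3=(1.6160, -1.9769, 1.7311)
step 7: x0=(1.6466, 0.8060, 1.4005) x1=(-1.9718, 1.2754, 0.1592) x2=(1.4316, 1.5215, 1.6637) x3=(1.6054, -1.9864, 1.7346)
step 8: x0=(1.6571, 0.7975, 1.3913) x1=(-1.9764, 1.2719, 0.1690) x2=(1.4250, 1.5146, 1.6623) x3=(1.5947, -1.9959, 1.7381)
step 9: x0=(1.6673, 0.7895, 1.3823) x1=(-1.9809, 1.2684, 0.1789) x2=(1.4185, 1.5075, 1.6608) x3=(1.5841, -2.0054, 1.7416)
step 10: x0=(1.6775, 0.7819, 1.3735) x1=(-1.9855, 1.2649, 0.1888) x2=(1.4121, 1.5001, 1.6592) x3=(1.5734, -2.0149, 1.7451)
step 11: x0=(1.6874, 0.7747, 1.3648) x1=(-1.9900, 1.2614, 0.1987) x2=(1.4058, 1.4924, 1.6575) x3=(1.5627, -2.0244, 1.7486)
step 12: x0=(1.6972, 0.7680, 1.3563) x1=(-1.9946, 1.2579, 0.2086) x2=(1.3996, 1.4845, 1.6557) x3=(1.5521, -2.0339, 1.7521)
step 13: x0=(1.7069, 0.7616, 1.3479) x1=(-1.9991, 1.2544, 0.2184) x2=(1.3935, 1.4763, 1.6538) x3=(1.5414, -2.0434, 1.7556)
step 14: x0=(1.7164, 0.7556, 1.3397) x1=(-2.0037, 1.2509, 0.2283) x2=(1.3875, 1.4679, 1.6518) x3=(1.5308, -2.0528, 1.7591)
step 15: x0=(1.7257, 0.7499, 1.3316) x1=(-2.0082, 1.2473, 0.2382) x2=(1.3816, 1.4593, 1.6497) x3=(1.5201, -2.0623, 1.7626)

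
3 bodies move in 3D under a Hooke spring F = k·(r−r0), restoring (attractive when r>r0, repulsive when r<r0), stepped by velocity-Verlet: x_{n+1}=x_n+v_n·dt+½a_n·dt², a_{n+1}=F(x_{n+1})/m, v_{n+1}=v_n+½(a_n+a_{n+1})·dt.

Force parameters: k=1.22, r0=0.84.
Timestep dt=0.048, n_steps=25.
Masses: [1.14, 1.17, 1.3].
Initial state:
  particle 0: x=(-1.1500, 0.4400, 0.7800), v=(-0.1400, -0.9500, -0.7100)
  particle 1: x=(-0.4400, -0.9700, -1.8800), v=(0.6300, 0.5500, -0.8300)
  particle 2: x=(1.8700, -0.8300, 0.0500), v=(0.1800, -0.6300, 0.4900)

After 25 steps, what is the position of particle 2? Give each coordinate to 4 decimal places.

(0.1860, -1.0507, -0.1514)

step 0: x0=(-1.1500, 0.4400, 0.7800) x1=(-0.4400, -0.9700, -1.8800) x2=(1.8700, -0.8300, 0.0500)
step 1: x0=(-1.1533, 0.3920, 0.7429) x1=(-0.4084, -0.9422, -1.9158) x2=(1.8744, -0.8593, 0.0726)
step 2: x0=(-1.1497, 0.3392, 0.6997) x1=(-0.3741, -0.9120, -1.9436) x2=(1.8703, -0.8867, 0.0932)
step 3: x0=(-1.1391, 0.2820, 0.6508) x1=(-0.3373, -0.8796, -1.9632) x2=(1.8579, -0.9122, 0.1116)
step 4: x0=(-1.1216, 0.2205, 0.5962) x1=(-0.2980, -0.8452, -1.9747) x2=(1.8371, -0.9357, 0.1276)
step 5: x0=(-1.0973, 0.1551, 0.5362) x1=(-0.2565, -0.8091, -1.9782) x2=(1.8084, -0.9573, 0.1411)
step 6: x0=(-1.0663, 0.0860, 0.4712) x1=(-0.2128, -0.7717, -1.9738) x2=(1.7718, -0.9768, 0.1519)
step 7: x0=(-1.0287, 0.0135, 0.4015) x1=(-0.1671, -0.7332, -1.9618) x2=(1.7278, -0.9944, 0.1599)
step 8: x0=(-0.9849, -0.0620, 0.3274) x1=(-0.1196, -0.6939, -1.9422) x2=(1.6766, -1.0100, 0.1651)
step 9: x0=(-0.9350, -0.1402, 0.2492) x1=(-0.0706, -0.6542, -1.9155) x2=(1.6186, -1.0236, 0.1674)
step 10: x0=(-0.8794, -0.2207, 0.1675) x1=(-0.0200, -0.6143, -1.8820) x2=(1.5544, -1.0355, 0.1667)
step 11: x0=(-0.8185, -0.3032, 0.0826) x1=(0.0318, -0.5744, -1.8420) x2=(1.4842, -1.0455, 0.1629)
step 12: x0=(-0.7525, -0.3873, -0.0051) x1=(0.0847, -0.5349, -1.7960) x2=(1.4087, -1.0537, 0.1562)
step 13: x0=(-0.6820, -0.4726, -0.0950) x1=(0.1386, -0.4960, -1.7445) x2=(1.3284, -1.0604, 0.1465)
step 14: x0=(-0.6075, -0.5588, -0.1868) x1=(0.1931, -0.4580, -1.6879) x2=(1.2439, -1.0655, 0.1338)
step 15: x0=(-0.5293, -0.6456, -0.2800) x1=(0.2483, -0.4210, -1.6269) x2=(1.1557, -1.0692, 0.1184)
step 16: x0=(-0.4480, -0.7327, -0.3743) x1=(0.3039, -0.3851, -1.5618) x2=(1.0644, -1.0715, 0.1002)
step 17: x0=(-0.3642, -0.8198, -0.4692) x1=(0.3597, -0.3506, -1.4932) x2=(0.9705, -1.0727, 0.0796)
step 18: x0=(-0.2783, -0.9068, -0.5645) x1=(0.4157, -0.3174, -1.4217) x2=(0.8748, -1.0728, 0.0565)
step 19: x0=(-0.1908, -0.9934, -0.6599) x1=(0.4718, -0.2856, -1.3477) x2=(0.7776, -1.0719, 0.0314)
step 20: x0=(-0.1022, -1.0796, -0.7553) x1=(0.5277, -0.2552, -1.2716) x2=(0.6795, -1.0701, 0.0043)
step 21: x0=(-0.0126, -1.1653, -0.8506) x1=(0.5833, -0.2262, -1.1938) x2=(0.5808, -1.0676, -0.0243)
step 22: x0=(0.0776, -1.2502, -0.9458) x1=(0.6386, -0.1987, -1.1146) x2=(0.4819, -1.0643, -0.0544)
step 23: x0=(0.1684, -1.3343, -1.0408) x1=(0.6933, -0.1728, -1.0343) x2=(0.3830, -1.0604, -0.0856)
step 24: x0=(0.2597, -1.4173, -1.1354) x1=(0.7473, -0.1486, -0.9531) x2=(0.2843, -1.0558, -0.1179)
step 25: x0=(0.3515, -1.4988, -1.2292) x1=(0.8004, -0.1264, -0.8714) x2=(0.1860, -1.0507, -0.1514)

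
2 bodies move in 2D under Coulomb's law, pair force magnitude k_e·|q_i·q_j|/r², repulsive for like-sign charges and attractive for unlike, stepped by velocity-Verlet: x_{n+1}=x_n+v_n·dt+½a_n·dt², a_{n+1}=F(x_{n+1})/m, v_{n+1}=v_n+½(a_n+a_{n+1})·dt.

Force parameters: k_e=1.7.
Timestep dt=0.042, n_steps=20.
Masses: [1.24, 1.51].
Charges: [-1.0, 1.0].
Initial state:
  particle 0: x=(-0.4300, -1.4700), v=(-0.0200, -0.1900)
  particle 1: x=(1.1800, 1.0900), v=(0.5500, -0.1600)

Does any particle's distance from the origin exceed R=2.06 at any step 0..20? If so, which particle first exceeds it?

no

step 0: x0=(-0.4300, -1.4700) x1=(1.1800, 1.0900)
step 1: x0=(-0.4308, -1.4779) x1=(1.2030, 1.0832)
step 2: x0=(-0.4314, -1.4855) x1=(1.2260, 1.0762)
step 3: x0=(-0.4319, -1.4929) x1=(1.2488, 1.0690)
step 4: x0=(-0.4322, -1.5002) x1=(1.2715, 1.0617)
step 5: x0=(-0.4324, -1.5072) x1=(1.2941, 1.0541)
step 6: x0=(-0.4325, -1.5139) x1=(1.3165, 1.0465)
step 7: x0=(-0.4324, -1.5205) x1=(1.3389, 1.0386)
step 8: x0=(-0.4322, -1.5269) x1=(1.3611, 1.0305)
step 9: x0=(-0.4318, -1.5331) x1=(1.3832, 1.0223)
step 10: x0=(-0.4313, -1.5391) x1=(1.4052, 1.0140)
step 11: x0=(-0.4307, -1.5448) x1=(1.4271, 1.0054)
step 12: x0=(-0.4299, -1.5504) x1=(1.4488, 0.9968)
step 13: x0=(-0.4290, -1.5558) x1=(1.4705, 0.9879)
step 14: x0=(-0.4279, -1.5610) x1=(1.4920, 0.9789)
step 15: x0=(-0.4267, -1.5660) x1=(1.5134, 0.9697)
step 16: x0=(-0.4253, -1.5708) x1=(1.5347, 0.9604)
step 17: x0=(-0.4238, -1.5754) x1=(1.5559, 0.9509)
step 18: x0=(-0.4221, -1.5799) x1=(1.5769, 0.9413)
step 19: x0=(-0.4203, -1.5841) x1=(1.5978, 0.9315)
step 20: x0=(-0.4184, -1.5882) x1=(1.6187, 0.9216)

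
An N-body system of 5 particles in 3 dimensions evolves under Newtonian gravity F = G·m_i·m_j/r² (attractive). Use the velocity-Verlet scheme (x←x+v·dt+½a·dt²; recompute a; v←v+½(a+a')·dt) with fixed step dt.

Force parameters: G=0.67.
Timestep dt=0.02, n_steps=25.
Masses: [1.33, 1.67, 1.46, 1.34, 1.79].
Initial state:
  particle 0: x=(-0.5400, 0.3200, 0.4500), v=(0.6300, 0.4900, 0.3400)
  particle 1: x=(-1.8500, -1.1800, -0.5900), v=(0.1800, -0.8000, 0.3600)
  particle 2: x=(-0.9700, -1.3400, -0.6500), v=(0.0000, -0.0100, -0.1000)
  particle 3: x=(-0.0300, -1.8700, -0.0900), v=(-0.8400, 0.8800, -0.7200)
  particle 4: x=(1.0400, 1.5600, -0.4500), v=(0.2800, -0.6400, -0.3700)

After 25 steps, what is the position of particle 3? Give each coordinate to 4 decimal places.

step 0: x0=(-0.5400, 0.3200, 0.4500) x1=(-1.8500, -1.1800, -0.5900) x2=(-0.9700, -1.3400, -0.6500) x3=(-0.0300, -1.8700, -0.0900) x4=(1.0400, 1.5600, -0.4500)
step 1: x0=(-0.5274, 0.3297, 0.4567) x1=(-1.8461, -1.1960, -0.5828) x2=(-0.9702, -1.3402, -0.6519) x3=(-0.0470, -1.8523, -0.1045) x4=(1.0456, 1.5471, -0.4574)
step 2: x0=(-0.5148, 0.3393, 0.4633) x1=(-1.8415, -1.2121, -0.5756) x2=(-0.9706, -1.3402, -0.6536) x3=(-0.0642, -1.8343, -0.1191) x4=(1.0510, 1.5342, -0.4647)
step 3: x0=(-0.5021, 0.3488, 0.4697) x1=(-1.8364, -1.2282, -0.5683) x2=(-0.9714, -1.3402, -0.6551) x3=(-0.0818, -1.8160, -0.1338) x4=(1.0563, 1.5211, -0.4721)
step 4: x0=(-0.4895, 0.3581, 0.4760) x1=(-1.8305, -1.2443, -0.5611) x2=(-0.9725, -1.3402, -0.6563) x3=(-0.0998, -1.7975, -0.1488) x4=(1.0616, 1.5079, -0.4793)
step 5: x0=(-0.4768, 0.3672, 0.4821) x1=(-1.8240, -1.2605, -0.5538) x2=(-0.9740, -1.3401, -0.6573) x3=(-0.1181, -1.7788, -0.1638) x4=(1.0667, 1.4946, -0.4866)
step 6: x0=(-0.4641, 0.3763, 0.4881) x1=(-1.8168, -1.2767, -0.5466) x2=(-0.9757, -1.3399, -0.6580) x3=(-0.1369, -1.7597, -0.1791) x4=(1.0718, 1.4812, -0.4938)
step 7: x0=(-0.4514, 0.3851, 0.4940) x1=(-1.8089, -1.2928, -0.5394) x2=(-0.9778, -1.3398, -0.6585) x3=(-0.1560, -1.7404, -0.1945) x4=(1.0767, 1.4676, -0.5010)
step 8: x0=(-0.4387, 0.3939, 0.4996) x1=(-1.8003, -1.3090, -0.5322) x2=(-0.9801, -1.3397, -0.6587) x3=(-0.1756, -1.7207, -0.2101) x4=(1.0815, 1.4540, -0.5081)
step 9: x0=(-0.4259, 0.4025, 0.5052) x1=(-1.7910, -1.3252, -0.5251) x2=(-0.9828, -1.3396, -0.6586) x3=(-0.1956, -1.7008, -0.2258) x4=(1.0862, 1.4402, -0.5152)
step 10: x0=(-0.4131, 0.4110, 0.5105) x1=(-1.7809, -1.3413, -0.5180) x2=(-0.9857, -1.3395, -0.6581) x3=(-0.2161, -1.6806, -0.2418) x4=(1.0909, 1.4263, -0.5223)
step 11: x0=(-0.4003, 0.4194, 0.5158) x1=(-1.7700, -1.3574, -0.5110) x2=(-0.9890, -1.3395, -0.6573) x3=(-0.2371, -1.6601, -0.2580) x4=(1.0953, 1.4123, -0.5293)
step 12: x0=(-0.3875, 0.4276, 0.5208) x1=(-1.7584, -1.3735, -0.5040) x2=(-0.9926, -1.3395, -0.6562) x3=(-0.2587, -1.6393, -0.2744) x4=(1.0997, 1.3982, -0.5363)
step 13: x0=(-0.3746, 0.4357, 0.5257) x1=(-1.7459, -1.3894, -0.4971) x2=(-0.9964, -1.3397, -0.6546) x3=(-0.2809, -1.6181, -0.2910) x4=(1.1040, 1.3840, -0.5432)
step 14: x0=(-0.3618, 0.4436, 0.5305) x1=(-1.7325, -1.4053, -0.4903) x2=(-1.0005, -1.3400, -0.6527) x3=(-0.3037, -1.5967, -0.3078) x4=(1.1082, 1.3697, -0.5501)
step 15: x0=(-0.3489, 0.4515, 0.5351) x1=(-1.7183, -1.4211, -0.4836) x2=(-1.0049, -1.3404, -0.6503) x3=(-0.3272, -1.5749, -0.3249) x4=(1.1122, 1.3552, -0.5570)
step 16: x0=(-0.3360, 0.4591, 0.5395) x1=(-1.7031, -1.4368, -0.4770) x2=(-1.0096, -1.3410, -0.6475) x3=(-0.3514, -1.5528, -0.3423) x4=(1.1161, 1.3407, -0.5638)
step 17: x0=(-0.3230, 0.4667, 0.5438) x1=(-1.6869, -1.4524, -0.4706) x2=(-1.0145, -1.3418, -0.6441) x3=(-0.3765, -1.5304, -0.3599) x4=(1.1199, 1.3260, -0.5705)
step 18: x0=(-0.3101, 0.4741, 0.5479) x1=(-1.6698, -1.4677, -0.4643) x2=(-1.0196, -1.3428, -0.6402) x3=(-0.4024, -1.5077, -0.3779) x4=(1.1236, 1.3112, -0.5772)
step 19: x0=(-0.2971, 0.4815, 0.5518) x1=(-1.6516, -1.4829, -0.4582) x2=(-1.0248, -1.3441, -0.6358) x3=(-0.4293, -1.4847, -0.3961) x4=(1.1272, 1.2963, -0.5838)
step 20: x0=(-0.2841, 0.4886, 0.5556) x1=(-1.6322, -1.4978, -0.4523) x2=(-1.0303, -1.3458, -0.6308) x3=(-0.4574, -1.4613, -0.4146) x4=(1.1306, 1.2813, -0.5904)
step 21: x0=(-0.2710, 0.4957, 0.5592) x1=(-1.6117, -1.5124, -0.4466) x2=(-1.0358, -1.3477, -0.6251) x3=(-0.4866, -1.4377, -0.4335) x4=(1.1339, 1.2661, -0.5970)
step 22: x0=(-0.2580, 0.5026, 0.5627) x1=(-1.5899, -1.5267, -0.4412) x2=(-1.0414, -1.3500, -0.6187) x3=(-0.5172, -1.4138, -0.4527) x4=(1.1371, 1.2509, -0.6034)
step 23: x0=(-0.2449, 0.5094, 0.5659) x1=(-1.5668, -1.5405, -0.4361) x2=(-1.0469, -1.3528, -0.6115) x3=(-0.5494, -1.3897, -0.4723) x4=(1.1402, 1.2355, -0.6099)
step 24: x0=(-0.2318, 0.5161, 0.5690) x1=(-1.5423, -1.5539, -0.4314) x2=(-1.0523, -1.3559, -0.6036) x3=(-0.5833, -1.3655, -0.4922) x4=(1.1431, 1.2200, -0.6162)
step 25: x0=(-0.2187, 0.5226, 0.5720) x1=(-1.5162, -1.5667, -0.4270) x2=(-1.0574, -1.3596, -0.5948) x3=(-0.6194, -1.3412, -0.5124) x4=(1.1459, 1.2045, -0.6225)

(-0.6194, -1.3412, -0.5124)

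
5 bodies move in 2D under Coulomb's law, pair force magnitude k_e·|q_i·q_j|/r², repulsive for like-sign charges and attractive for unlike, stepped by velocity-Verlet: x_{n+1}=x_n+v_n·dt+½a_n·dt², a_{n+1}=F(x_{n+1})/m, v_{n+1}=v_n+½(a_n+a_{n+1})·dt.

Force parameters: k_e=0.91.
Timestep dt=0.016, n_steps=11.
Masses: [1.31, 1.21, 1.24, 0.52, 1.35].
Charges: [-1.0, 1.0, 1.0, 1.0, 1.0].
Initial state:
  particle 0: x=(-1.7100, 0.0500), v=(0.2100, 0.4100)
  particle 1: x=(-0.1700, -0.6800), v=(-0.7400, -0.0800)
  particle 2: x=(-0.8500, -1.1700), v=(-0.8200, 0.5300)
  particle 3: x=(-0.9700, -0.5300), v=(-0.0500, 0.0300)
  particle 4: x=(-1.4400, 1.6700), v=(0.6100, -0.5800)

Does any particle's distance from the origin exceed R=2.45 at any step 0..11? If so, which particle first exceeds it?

step 0: x0=(-1.7100, 0.0500) x1=(-0.1700, -0.6800) x2=(-0.8500, -1.1700) x3=(-0.9700, -0.5300) x4=(-1.4400, 1.6700)
step 1: x0=(-1.7065, 0.0565) x1=(-0.1816, -0.6812) x2=(-0.8632, -1.1618) x3=(-0.9714, -0.5288) x4=(-1.4303, 1.6607)
step 2: x0=(-1.7027, 0.0628) x1=(-0.1927, -0.6823) x2=(-0.8766, -1.1541) x3=(-0.9741, -0.5262) x4=(-1.4205, 1.6515)
step 3: x0=(-1.6987, 0.0690) x1=(-0.2034, -0.6834) x2=(-0.8902, -1.1471) x3=(-0.9780, -0.5221) x4=(-1.4109, 1.6422)
step 4: x0=(-1.6944, 0.0750) x1=(-0.2136, -0.6843) x2=(-0.9040, -1.1405) x3=(-0.9831, -0.5166) x4=(-1.4012, 1.6330)
step 5: x0=(-1.6898, 0.0809) x1=(-0.2233, -0.6851) x2=(-0.9180, -1.1346) x3=(-0.9895, -0.5095) x4=(-1.3916, 1.6237)
step 6: x0=(-1.6849, 0.0865) x1=(-0.2325, -0.6858) x2=(-0.9323, -1.1292) x3=(-0.9971, -0.5009) x4=(-1.3821, 1.6145)
step 7: x0=(-1.6798, 0.0921) x1=(-0.2412, -0.6864) x2=(-0.9467, -1.1244) x3=(-1.0059, -0.4907) x4=(-1.3725, 1.6053)
step 8: x0=(-1.6743, 0.0974) x1=(-0.2494, -0.6870) x2=(-0.9614, -1.1201) x3=(-1.0159, -0.4790) x4=(-1.3630, 1.5961)
step 9: x0=(-1.6686, 0.1025) x1=(-0.2571, -0.6875) x2=(-0.9763, -1.1164) x3=(-1.0272, -0.4657) x4=(-1.3536, 1.5870)
step 10: x0=(-1.6626, 0.1075) x1=(-0.2644, -0.6879) x2=(-0.9915, -1.1132) x3=(-1.0396, -0.4509) x4=(-1.3441, 1.5778)
step 11: x0=(-1.6562, 0.1122) x1=(-0.2712, -0.6883) x2=(-1.0069, -1.1105) x3=(-1.0532, -0.4345) x4=(-1.3347, 1.5686)

no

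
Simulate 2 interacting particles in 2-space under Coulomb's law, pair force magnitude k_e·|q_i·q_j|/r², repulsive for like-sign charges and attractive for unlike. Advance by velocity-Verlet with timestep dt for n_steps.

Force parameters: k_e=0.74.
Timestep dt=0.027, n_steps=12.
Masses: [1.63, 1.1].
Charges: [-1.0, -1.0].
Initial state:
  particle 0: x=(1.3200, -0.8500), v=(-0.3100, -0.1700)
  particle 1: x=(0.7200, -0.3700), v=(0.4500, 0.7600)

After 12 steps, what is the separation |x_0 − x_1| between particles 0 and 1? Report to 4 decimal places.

step 0: x0=(1.3200, -0.8500) x1=(0.7200, -0.3700)
step 1: x0=(1.3118, -0.8548) x1=(0.7318, -0.3492)
step 2: x0=(1.3041, -0.8599) x1=(0.7430, -0.3279)
step 3: x0=(1.2968, -0.8654) x1=(0.7536, -0.3060)
step 4: x0=(1.2898, -0.8713) x1=(0.7637, -0.2835)
step 5: x0=(1.2832, -0.8776) x1=(0.7732, -0.2605)
step 6: x0=(1.2770, -0.8843) x1=(0.7822, -0.2368)
step 7: x0=(1.2710, -0.8914) x1=(0.7908, -0.2126)
step 8: x0=(1.2653, -0.8989) x1=(0.7990, -0.1878)
step 9: x0=(1.2599, -0.9068) x1=(0.8068, -0.1624)
step 10: x0=(1.2547, -0.9150) x1=(0.8142, -0.1365)
step 11: x0=(1.2497, -0.9236) x1=(0.8214, -0.1100)
step 12: x0=(1.2449, -0.9325) x1=(0.8283, -0.0831)

0.9461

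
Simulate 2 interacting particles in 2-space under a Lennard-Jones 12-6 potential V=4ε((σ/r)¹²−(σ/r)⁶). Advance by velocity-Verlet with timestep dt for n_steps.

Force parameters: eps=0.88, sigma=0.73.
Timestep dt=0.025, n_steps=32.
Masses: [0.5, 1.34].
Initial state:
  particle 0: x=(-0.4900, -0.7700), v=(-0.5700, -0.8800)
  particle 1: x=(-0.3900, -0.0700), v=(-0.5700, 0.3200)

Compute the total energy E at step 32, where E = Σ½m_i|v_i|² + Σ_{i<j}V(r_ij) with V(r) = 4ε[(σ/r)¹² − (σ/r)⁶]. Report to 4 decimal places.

step 0: x0=(-0.4900, -0.7700) x1=(-0.3900, -0.0700)
step 1: x0=(-0.5088, -0.8238) x1=(-0.4026, -0.0501)
step 2: x0=(-0.5286, -0.8851) x1=(-0.4147, -0.0275)
step 3: x0=(-0.5480, -0.9433) x1=(-0.4270, -0.0060)
step 4: x0=(-0.5670, -0.9982) x1=(-0.4395, 0.0143)
step 5: x0=(-0.5857, -1.0505) x1=(-0.4521, 0.0336)
step 6: x0=(-0.6041, -1.1011) x1=(-0.4648, 0.0523)
step 7: x0=(-0.6224, -1.1504) x1=(-0.4776, 0.0705)
step 8: x0=(-0.6406, -1.1990) x1=(-0.4903, 0.0884)
step 9: x0=(-0.6587, -1.2469) x1=(-0.5031, 0.1061)
step 10: x0=(-0.6768, -1.2943) x1=(-0.5160, 0.1236)
step 11: x0=(-0.6949, -1.3415) x1=(-0.5288, 0.1409)
step 12: x0=(-0.7129, -1.3884) x1=(-0.5416, 0.1582)
step 13: x0=(-0.7309, -1.4351) x1=(-0.5545, 0.1755)
step 14: x0=(-0.7488, -1.4817) x1=(-0.5674, 0.1927)
step 15: x0=(-0.7668, -1.5283) x1=(-0.5802, 0.2098)
step 16: x0=(-0.7848, -1.5747) x1=(-0.5931, 0.2269)
step 17: x0=(-0.8027, -1.6210) x1=(-0.6060, 0.2440)
step 18: x0=(-0.8207, -1.6674) x1=(-0.6188, 0.2611)
step 19: x0=(-0.8386, -1.7136) x1=(-0.6317, 0.2781)
step 20: x0=(-0.8566, -1.7599) x1=(-0.6446, 0.2952)
step 21: x0=(-0.8745, -1.8061) x1=(-0.6574, 0.3122)
step 22: x0=(-0.8924, -1.8523) x1=(-0.6703, 0.3293)
step 23: x0=(-0.9104, -1.8985) x1=(-0.6832, 0.3463)
step 24: x0=(-0.9283, -1.9447) x1=(-0.6961, 0.3633)
step 25: x0=(-0.9463, -1.9908) x1=(-0.7089, 0.3803)
step 26: x0=(-0.9642, -2.0370) x1=(-0.7218, 0.3973)
step 27: x0=(-0.9821, -2.0831) x1=(-0.7347, 0.4143)
step 28: x0=(-1.0000, -2.1293) x1=(-0.7476, 0.4313)
step 29: x0=(-1.0180, -2.1754) x1=(-0.7604, 0.4484)
step 30: x0=(-1.0359, -2.2216) x1=(-0.7733, 0.4654)
step 31: x0=(-1.0538, -2.2677) x1=(-0.7862, 0.4824)
step 32: x0=(-1.0718, -2.3138) x1=(-0.7991, 0.4994)
step 0 velocities: v0=(-0.5700, -0.8800) v1=(-0.5700, 0.3200)
step 0: KE=0.5611, PE=0.8978, E=1.4589
step 32 velocities: v0=(-0.7172, -1.8449) v1=(-0.5151, 0.6800)
step 32: KE=1.4671, PE=-0.0010, E=1.4660

1.4660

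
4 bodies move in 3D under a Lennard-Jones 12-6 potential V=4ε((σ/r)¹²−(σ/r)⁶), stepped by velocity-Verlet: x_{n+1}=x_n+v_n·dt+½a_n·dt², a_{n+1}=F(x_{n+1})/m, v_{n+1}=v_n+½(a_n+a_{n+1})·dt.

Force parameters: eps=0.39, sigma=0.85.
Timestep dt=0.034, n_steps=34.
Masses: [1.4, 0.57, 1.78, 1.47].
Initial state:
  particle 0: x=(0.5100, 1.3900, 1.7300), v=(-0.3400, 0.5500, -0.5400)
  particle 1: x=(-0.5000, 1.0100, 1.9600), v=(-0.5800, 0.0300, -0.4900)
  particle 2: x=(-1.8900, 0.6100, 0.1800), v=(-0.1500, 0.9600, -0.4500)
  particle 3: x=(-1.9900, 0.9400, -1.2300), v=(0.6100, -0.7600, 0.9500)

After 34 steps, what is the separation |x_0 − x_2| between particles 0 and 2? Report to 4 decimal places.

step 0: x0=(0.5100, 1.3900, 1.7300) x1=(-0.5000, 1.0100, 1.9600) x2=(-1.8900, 0.6100, 0.1800) x3=(-1.9900, 0.9400, -1.2300)
step 1: x0=(0.4980, 1.4086, 1.7117) x1=(-0.5188, 1.0114, 1.9431) x2=(-1.8951, 0.6427, 0.1646) x3=(-1.9693, 0.9141, -1.1976)
step 2: x0=(0.4853, 1.4268, 1.6936) x1=(-0.5357, 1.0135, 1.9258) x2=(-1.9002, 0.6754, 0.1491) x3=(-1.9485, 0.8882, -1.1650)
step 3: x0=(0.4719, 1.4448, 1.6757) x1=(-0.5509, 1.0163, 1.9080) x2=(-1.9053, 0.7081, 0.1332) x3=(-1.9277, 0.8623, -1.1320)
step 4: x0=(0.4578, 1.4624, 1.6579) x1=(-0.5643, 1.0198, 1.8899) x2=(-1.9104, 0.7409, 0.1171) x3=(-1.9069, 0.8363, -1.0987)
step 5: x0=(0.4429, 1.4798, 1.6403) x1=(-0.5761, 1.0241, 1.8713) x2=(-1.9155, 0.7737, 0.1005) x3=(-1.8862, 0.8102, -1.0648)
step 6: x0=(0.4274, 1.4969, 1.6228) x1=(-0.5862, 1.0291, 1.8523) x2=(-1.9206, 0.8066, 0.0834) x3=(-1.8654, 0.7841, -1.0302)
step 7: x0=(0.4112, 1.5136, 1.6055) x1=(-0.5946, 1.0349, 1.8330) x2=(-1.9257, 0.8394, 0.0656) x3=(-1.8447, 0.7581, -0.9948)
step 8: x0=(0.3943, 1.5300, 1.5883) x1=(-0.6014, 1.0415, 1.8132) x2=(-1.9307, 0.8722, 0.0471) x3=(-1.8240, 0.7321, -0.9586)
step 9: x0=(0.3768, 1.5461, 1.5713) x1=(-0.6065, 1.0489, 1.7930) x2=(-1.9356, 0.9048, 0.0280) x3=(-1.8034, 0.7062, -0.9216)
step 10: x0=(0.3585, 1.5619, 1.5545) x1=(-0.6099, 1.0572, 1.7724) x2=(-1.9404, 0.9375, 0.0085) x3=(-1.7829, 0.6804, -0.8842)
step 11: x0=(0.3395, 1.5772, 1.5378) x1=(-0.6116, 1.0664, 1.7514) x2=(-1.9453, 0.9701, -0.0107) x3=(-1.7624, 0.6545, -0.8470)
step 12: x0=(0.3197, 1.5922, 1.5213) x1=(-0.6114, 1.0766, 1.7299) x2=(-1.9505, 1.0033, -0.0287) x3=(-1.7415, 0.6281, -0.8114)
step 13: x0=(0.2992, 1.6067, 1.5049) x1=(-0.6094, 1.0878, 1.7080) x2=(-1.9562, 1.0375, -0.0445) x3=(-1.7199, 0.6004, -0.7783)
step 14: x0=(0.2779, 1.6208, 1.4887) x1=(-0.6055, 1.1001, 1.6856) x2=(-1.9627, 1.0731, -0.0578) x3=(-1.6973, 0.5709, -0.7483)
step 15: x0=(0.2559, 1.6344, 1.4727) x1=(-0.5997, 1.1135, 1.6628) x2=(-1.9699, 1.1101, -0.0693) x3=(-1.6739, 0.5398, -0.7205)
step 16: x0=(0.2331, 1.6476, 1.4569) x1=(-0.5923, 1.1279, 1.6396) x2=(-1.9775, 1.1479, -0.0799) x3=(-1.6500, 0.5078, -0.6937)
step 17: x0=(0.2098, 1.6605, 1.4411) x1=(-0.5835, 1.1432, 1.6161) x2=(-1.9852, 1.1858, -0.0903) x3=(-1.6260, 0.4756, -0.6671)
step 18: x0=(0.1863, 1.6732, 1.4254) x1=(-0.5744, 1.1588, 1.5924) x2=(-1.9927, 1.2234, -0.1010) x3=(-1.6022, 0.4438, -0.6402)
step 19: x0=(0.1634, 1.6864, 1.4096) x1=(-0.5666, 1.1734, 1.5690) x2=(-2.0000, 1.2605, -0.1121) x3=(-1.5787, 0.4126, -0.6128)
step 20: x0=(0.1422, 1.7007, 1.3934) x1=(-0.5630, 1.1852, 1.5465) x2=(-2.0069, 1.2970, -0.1235) x3=(-1.5555, 0.3821, -0.5851)
step 21: x0=(0.1239, 1.7171, 1.3765) x1=(-0.5666, 1.1916, 1.5255) x2=(-2.0136, 1.3330, -0.1351) x3=(-1.5327, 0.3523, -0.5570)
step 22: x0=(0.1090, 1.7362, 1.3589) x1=(-0.5788, 1.1915, 1.5064) x2=(-2.0201, 1.3685, -0.1469) x3=(-1.5101, 0.3230, -0.5286)
step 23: x0=(0.0968, 1.7574, 1.3407) x1=(-0.5975, 1.1863, 1.4886) x2=(-2.0263, 1.4037, -0.1588) x3=(-1.4877, 0.2941, -0.5001)
step 24: x0=(0.0860, 1.7797, 1.3223) x1=(-0.6196, 1.1784, 1.4714) x2=(-2.0324, 1.4385, -0.1709) x3=(-1.4655, 0.2656, -0.4715)
step 25: x0=(0.0755, 1.8023, 1.3037) x1=(-0.6426, 1.1697, 1.4544) x2=(-2.0384, 1.4732, -0.1829) x3=(-1.4435, 0.2374, -0.4428)
step 26: x0=(0.0648, 1.8247, 1.2852) x1=(-0.6650, 1.1615, 1.4373) x2=(-2.0443, 1.5077, -0.1950) x3=(-1.4215, 0.2093, -0.4141)
step 27: x0=(0.0535, 1.8467, 1.2669) x1=(-0.6861, 1.1545, 1.4198) x2=(-2.0502, 1.5420, -0.2072) x3=(-1.3996, 0.1815, -0.3853)
step 28: x0=(0.0416, 1.8680, 1.2486) x1=(-0.7058, 1.1488, 1.4020) x2=(-2.0560, 1.5762, -0.2193) x3=(-1.3777, 0.1538, -0.3565)
step 29: x0=(0.0291, 1.8887, 1.2305) x1=(-0.7240, 1.1447, 1.3838) x2=(-2.0617, 1.6104, -0.2314) x3=(-1.3559, 0.1262, -0.3277)
step 30: x0=(0.0160, 1.9088, 1.2124) x1=(-0.7406, 1.1421, 1.3652) x2=(-2.0674, 1.6445, -0.2435) x3=(-1.3342, 0.0987, -0.2988)
step 31: x0=(0.0022, 1.9283, 1.1946) x1=(-0.7557, 1.1410, 1.3462) x2=(-2.0730, 1.6785, -0.2556) x3=(-1.3124, 0.0712, -0.2699)
step 32: x0=(-0.0122, 1.9472, 1.1768) x1=(-0.7695, 1.1414, 1.3269) x2=(-2.0787, 1.7125, -0.2677) x3=(-1.2907, 0.0438, -0.2410)
step 33: x0=(-0.0271, 1.9655, 1.1591) x1=(-0.7819, 1.1433, 1.3072) x2=(-2.0843, 1.7465, -0.2798) x3=(-1.2689, 0.0165, -0.2121)
step 34: x0=(-0.0426, 1.9831, 1.1415) x1=(-0.7930, 1.1465, 1.2873) x2=(-2.0899, 1.7804, -0.2918) x3=(-1.2472, -0.0108, -0.1832)

2.5074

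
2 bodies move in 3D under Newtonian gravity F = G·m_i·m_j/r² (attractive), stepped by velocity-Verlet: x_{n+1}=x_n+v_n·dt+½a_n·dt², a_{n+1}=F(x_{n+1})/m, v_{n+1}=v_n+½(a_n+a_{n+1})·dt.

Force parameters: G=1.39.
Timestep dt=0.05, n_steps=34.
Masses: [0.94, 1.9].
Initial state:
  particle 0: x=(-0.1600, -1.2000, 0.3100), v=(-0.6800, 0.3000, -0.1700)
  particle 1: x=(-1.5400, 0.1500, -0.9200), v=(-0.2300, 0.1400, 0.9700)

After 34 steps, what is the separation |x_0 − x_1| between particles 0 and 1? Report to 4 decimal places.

0.8911

step 0: x0=(-0.1600, -1.2000, 0.3100) x1=(-1.5400, 0.1500, -0.9200)
step 1: x0=(-0.1944, -1.1846, 0.3012) x1=(-1.5513, 0.1568, -0.8713)
step 2: x0=(-0.2296, -1.1685, 0.2916) x1=(-1.5622, 0.1632, -0.8223)
step 3: x0=(-0.2656, -1.1515, 0.2814) x1=(-1.5727, 0.1693, -0.7730)
step 4: x0=(-0.3025, -1.1336, 0.2705) x1=(-1.5828, 0.1748, -0.7233)
step 5: x0=(-0.3403, -1.1147, 0.2588) x1=(-1.5924, 0.1799, -0.6732)
step 6: x0=(-0.3791, -1.0949, 0.2464) x1=(-1.6015, 0.1845, -0.6228)
step 7: x0=(-0.4190, -1.0739, 0.2332) x1=(-1.6101, 0.1886, -0.5720)
step 8: x0=(-0.4600, -1.0517, 0.2193) x1=(-1.6181, 0.1920, -0.5208)
step 9: x0=(-0.5022, -1.0283, 0.2046) x1=(-1.6256, 0.1948, -0.4692)
step 10: x0=(-0.5457, -1.0034, 0.1892) x1=(-1.6324, 0.1969, -0.4173)
step 11: x0=(-0.5906, -0.9770, 0.1729) x1=(-1.6385, 0.1983, -0.3650)
step 12: x0=(-0.6370, -0.9489, 0.1559) x1=(-1.6439, 0.1988, -0.3122)
step 13: x0=(-0.6850, -0.9190, 0.1382) x1=(-1.6484, 0.1984, -0.2592)
step 14: x0=(-0.7348, -0.8870, 0.1197) x1=(-1.6521, 0.1970, -0.2057)
step 15: x0=(-0.7866, -0.8527, 0.1005) x1=(-1.6548, 0.1945, -0.1519)
step 16: x0=(-0.8405, -0.8157, 0.0807) x1=(-1.6565, 0.1906, -0.0978)
step 17: x0=(-0.8968, -0.7758, 0.0603) x1=(-1.6569, 0.1853, -0.0435)
step 18: x0=(-0.9558, -0.7325, 0.0396) x1=(-1.6560, 0.1783, 0.0111)
step 19: x0=(-1.0179, -0.6852, 0.0188) x1=(-1.6537, 0.1693, 0.0657)
step 20: x0=(-1.0835, -0.6333, -0.0018) x1=(-1.6496, 0.1581, 0.1202)
step 21: x0=(-1.1530, -0.5758, -0.0215) x1=(-1.6435, 0.1441, 0.1742)
step 22: x0=(-1.2270, -0.5117, -0.0394) x1=(-1.6352, 0.1267, 0.2274)
step 23: x0=(-1.3063, -0.4394, -0.0540) x1=(-1.6243, 0.1054, 0.2788)
step 24: x0=(-1.3913, -0.3572, -0.0624) x1=(-1.6105, 0.0792, 0.3273)
step 25: x0=(-1.4823, -0.2632, -0.0603) x1=(-1.5938, 0.0471, 0.3706)
step 26: x0=(-1.5779, -0.1564, -0.0404) x1=(-1.5749, 0.0086, 0.4050)
step 27: x0=(-1.6733, -0.0394, 0.0069) x1=(-1.5560, -0.0348, 0.4259)
step 28: x0=(-1.7593, 0.0780, 0.0878) x1=(-1.5418, -0.0785, 0.4302)
step 29: x0=(-1.8278, 0.1828, 0.1962) x1=(-1.5362, -0.1159, 0.4208)
step 30: x0=(-1.8782, 0.2690, 0.3186) x1=(-1.5396, -0.1441, 0.4046)
step 31: x0=(-1.9146, 0.3381, 0.4445) x1=(-1.5499, -0.1639, 0.3866)
step 32: x0=(-1.9409, 0.3934, 0.5689) x1=(-1.5652, -0.1769, 0.3693)
step 33: x0=(-1.9604, 0.4383, 0.6896) x1=(-1.5839, -0.1846, 0.3539)
step 34: x0=(-1.9751, 0.4752, 0.8060) x1=(-1.6049, -0.1885, 0.3406)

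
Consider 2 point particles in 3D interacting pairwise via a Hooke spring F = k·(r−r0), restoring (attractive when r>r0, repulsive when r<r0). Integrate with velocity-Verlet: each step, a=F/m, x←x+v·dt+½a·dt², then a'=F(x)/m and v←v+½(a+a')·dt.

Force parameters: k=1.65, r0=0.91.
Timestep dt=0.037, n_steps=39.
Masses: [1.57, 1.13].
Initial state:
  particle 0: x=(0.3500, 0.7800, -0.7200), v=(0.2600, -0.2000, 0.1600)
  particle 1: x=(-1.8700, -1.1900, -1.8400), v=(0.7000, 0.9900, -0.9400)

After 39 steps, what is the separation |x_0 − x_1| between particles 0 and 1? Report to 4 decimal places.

step 0: x0=(0.3500, 0.7800, -0.7200) x1=(-1.8700, -1.1900, -1.8400)
step 1: x0=(0.3585, 0.7716, -0.7147) x1=(-1.8425, -1.1520, -1.8740)
step 2: x0=(0.3647, 0.7612, -0.7105) x1=(-1.8119, -1.1112, -1.9063)
step 3: x0=(0.3687, 0.7489, -0.7076) x1=(-1.7782, -1.0678, -1.9370)
step 4: x0=(0.3706, 0.7348, -0.7059) x1=(-1.7415, -1.0218, -1.9659)
step 5: x0=(0.3703, 0.7189, -0.7054) x1=(-1.7019, -0.9734, -1.9930)
step 6: x0=(0.3679, 0.7013, -0.7063) x1=(-1.6593, -0.9226, -2.0184)
step 7: x0=(0.3636, 0.6822, -0.7084) x1=(-1.6140, -0.8696, -2.0420)
step 8: x0=(0.3573, 0.6615, -0.7119) x1=(-1.5660, -0.8145, -2.0637)
step 9: x0=(0.3491, 0.6393, -0.7166) x1=(-1.5154, -0.7574, -2.0837)
step 10: x0=(0.3392, 0.6159, -0.7227) x1=(-1.4624, -0.6985, -2.1018)
step 11: x0=(0.3276, 0.5912, -0.7301) x1=(-1.4070, -0.6378, -2.1181)
step 12: x0=(0.3144, 0.5653, -0.7387) x1=(-1.3493, -0.5756, -2.1327)
step 13: x0=(0.2996, 0.5385, -0.7486) x1=(-1.2896, -0.5119, -2.1454)
step 14: x0=(0.2835, 0.5107, -0.7598) x1=(-1.2279, -0.4469, -2.1565)
step 15: x0=(0.2661, 0.4821, -0.7721) x1=(-1.1644, -0.3808, -2.1659)
step 16: x0=(0.2474, 0.4527, -0.7856) x1=(-1.0993, -0.3137, -2.1737)
step 17: x0=(0.2277, 0.4228, -0.8003) x1=(-1.0326, -0.2457, -2.1799)
step 18: x0=(0.2070, 0.3923, -0.8160) x1=(-0.9646, -0.1770, -2.1847)
step 19: x0=(0.1854, 0.3614, -0.8327) x1=(-0.8953, -0.1078, -2.1880)
step 20: x0=(0.1631, 0.3301, -0.8504) x1=(-0.8250, -0.0380, -2.1899)
step 21: x0=(0.1401, 0.2987, -0.8690) x1=(-0.7538, 0.0321, -2.1907)
step 22: x0=(0.1165, 0.2670, -0.8884) x1=(-0.6818, 0.1024, -2.1902)
step 23: x0=(0.0925, 0.2353, -0.9086) x1=(-0.6091, 0.1729, -2.1887)
step 24: x0=(0.0681, 0.2035, -0.9295) x1=(-0.5359, 0.2434, -2.1863)
step 25: x0=(0.0433, 0.1717, -0.9510) x1=(-0.4623, 0.3139, -2.1830)
step 26: x0=(0.0184, 0.1400, -0.9731) x1=(-0.3883, 0.3842, -2.1788)
step 27: x0=(-0.0067, 0.1084, -0.9956) x1=(-0.3142, 0.4545, -2.1740)
step 28: x0=(-0.0320, 0.0770, -1.0187) x1=(-0.2398, 0.5245, -2.1685)
step 29: x0=(-0.0573, 0.0457, -1.0422) x1=(-0.1653, 0.5943, -2.1624)
step 30: x0=(-0.0827, 0.0146, -1.0662) x1=(-0.0908, 0.6639, -2.1556)
step 31: x0=(-0.1081, -0.0162, -1.0906) x1=(-0.0163, 0.7330, -2.1483)
step 32: x0=(-0.1334, -0.0466, -1.1155) x1=(0.0582, 0.8017, -2.1403)
step 33: x0=(-0.1587, -0.0767, -1.1408) x1=(0.1325, 0.8698, -2.1316)
step 34: x0=(-0.1838, -0.1063, -1.1666) x1=(0.2067, 0.9373, -2.1223)
step 35: x0=(-0.2087, -0.1354, -1.1930) x1=(0.2805, 1.0040, -2.1122)
step 36: x0=(-0.2333, -0.1637, -1.2199) x1=(0.3540, 1.0697, -2.1014)
step 37: x0=(-0.2575, -0.1913, -1.2474) x1=(0.4269, 1.1344, -2.0898)
step 38: x0=(-0.2813, -0.2180, -1.2754) x1=(0.4992, 1.1978, -2.0774)
step 39: x0=(-0.3045, -0.2437, -1.3040) x1=(0.5707, 1.2599, -2.0642)

1.8986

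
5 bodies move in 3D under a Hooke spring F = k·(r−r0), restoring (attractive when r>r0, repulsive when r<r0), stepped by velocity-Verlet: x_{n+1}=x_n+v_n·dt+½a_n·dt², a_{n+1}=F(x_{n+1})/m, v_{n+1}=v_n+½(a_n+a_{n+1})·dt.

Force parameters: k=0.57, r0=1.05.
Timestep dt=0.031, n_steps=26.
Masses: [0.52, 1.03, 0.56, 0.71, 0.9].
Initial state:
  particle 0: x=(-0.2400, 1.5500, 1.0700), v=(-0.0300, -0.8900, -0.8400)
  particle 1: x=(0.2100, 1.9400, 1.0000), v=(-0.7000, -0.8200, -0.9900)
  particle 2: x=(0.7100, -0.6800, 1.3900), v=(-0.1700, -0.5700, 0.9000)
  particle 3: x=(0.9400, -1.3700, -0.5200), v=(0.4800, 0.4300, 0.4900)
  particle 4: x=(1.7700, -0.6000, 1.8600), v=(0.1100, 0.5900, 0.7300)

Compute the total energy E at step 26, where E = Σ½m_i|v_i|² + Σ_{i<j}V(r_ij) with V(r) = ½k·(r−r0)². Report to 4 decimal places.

10.9476

step 0: x0=(-0.2400, 1.5500, 1.0700) x1=(0.2100, 1.9400, 1.0000) x2=(0.7100, -0.6800, 1.3900) x3=(0.9400, -1.3700, -0.5200) x4=(1.7700, -0.6000, 1.8600)
step 1: x0=(-0.2397, 1.5198, 1.0438) x1=(0.1889, 1.9132, 0.9692) x2=(0.7044, -0.6964, 1.4173) x3=(0.9545, -1.3547, -0.5030) x4=(1.7725, -0.5809, 1.8818)
step 2: x0=(-0.2369, 1.4843, 1.0173) x1=(0.1690, 1.8835, 0.9383) x2=(0.6982, -0.7104, 1.4432) x3=(0.9682, -1.3354, -0.4826) x4=(1.7732, -0.5603, 1.9021)
step 3: x0=(-0.2317, 1.4437, 0.9906) x1=(0.1503, 1.8511, 0.9073) x2=(0.6915, -0.7218, 1.4677) x3=(0.9812, -1.3122, -0.4588) x4=(1.7721, -0.5382, 1.9207)
step 4: x0=(-0.2240, 1.3982, 0.9639) x1=(0.1328, 1.8161, 0.8764) x2=(0.6841, -0.7308, 1.4908) x3=(0.9932, -1.2853, -0.4316) x4=(1.7692, -0.5146, 1.9376)
step 5: x0=(-0.2139, 1.3478, 0.9372) x1=(0.1165, 1.7784, 0.8454) x2=(0.6762, -0.7373, 1.5123) x3=(1.0045, -1.2547, -0.4012) x4=(1.7645, -0.4896, 1.9529)
step 6: x0=(-0.2014, 1.2927, 0.9107) x1=(0.1015, 1.7383, 0.8146) x2=(0.6678, -0.7415, 1.5323) x3=(1.0148, -1.2207, -0.3677) x4=(1.7581, -0.4634, 1.9664)
step 7: x0=(-0.1866, 1.2331, 0.8844) x1=(0.0878, 1.6958, 0.7839) x2=(0.6589, -0.7433, 1.5507) x3=(1.0243, -1.1833, -0.3311) x4=(1.7499, -0.4359, 1.9782)
step 8: x0=(-0.1694, 1.1692, 0.8585) x1=(0.0752, 1.6509, 0.7534) x2=(0.6495, -0.7427, 1.5676) x3=(1.0329, -1.1427, -0.2917) x4=(1.7399, -0.4072, 1.9882)
step 9: x0=(-0.1501, 1.1012, 0.8331) x1=(0.0639, 1.6038, 0.7231) x2=(0.6396, -0.7400, 1.5828) x3=(1.0405, -1.0990, -0.2494) x4=(1.7282, -0.3774, 1.9965)
step 10: x0=(-0.1285, 1.0294, 0.8082) x1=(0.0537, 1.5546, 0.6932) x2=(0.6294, -0.7351, 1.5964) x3=(1.0473, -1.0526, -0.2045) x4=(1.7149, -0.3466, 2.0031)
step 11: x0=(-0.1048, 0.9541, 0.7839) x1=(0.0447, 1.5034, 0.6637) x2=(0.6188, -0.7281, 1.6084) x3=(1.0532, -1.0034, -0.1572) x4=(1.7000, -0.3148, 2.0079)
step 12: x0=(-0.0790, 0.8755, 0.7604) x1=(0.0368, 1.4504, 0.6345) x2=(0.6079, -0.7191, 1.6187) x3=(1.0583, -0.9518, -0.1075) x4=(1.6834, -0.2821, 2.0111)
step 13: x0=(-0.0513, 0.7939, 0.7376) x1=(0.0300, 1.3955, 0.6058) x2=(0.5967, -0.7082, 1.6275) x3=(1.0624, -0.8979, -0.0556) x4=(1.6653, -0.2487, 2.0125)
step 14: x0=(-0.0218, 0.7096, 0.7156) x1=(0.0243, 1.3390, 0.5776) x2=(0.5852, -0.6956, 1.6348) x3=(1.0658, -0.8420, -0.0018) x4=(1.6458, -0.2145, 2.0123)
step 15: x0=(0.0095, 0.6230, 0.6945) x1=(0.0196, 1.2809, 0.5500) x2=(0.5735, -0.6812, 1.6405) x3=(1.0684, -0.7842, 0.0539) x4=(1.6248, -0.1797, 2.0104)
step 16: x0=(0.0424, 0.5344, 0.6743) x1=(0.0159, 1.2213, 0.5230) x2=(0.5617, -0.6653, 1.6448) x3=(1.0703, -0.7248, 0.1112) x4=(1.6025, -0.1444, 2.0070)
step 17: x0=(0.0768, 0.4441, 0.6551) x1=(0.0131, 1.1604, 0.4965) x2=(0.5496, -0.6479, 1.6476) x3=(1.0715, -0.6640, 0.1700) x4=(1.5788, -0.1085, 2.0020)
step 18: x0=(0.1125, 0.3524, 0.6367) x1=(0.0113, 1.0983, 0.4708) x2=(0.5375, -0.6292, 1.6492) x3=(1.0720, -0.6020, 0.2301) x4=(1.5539, -0.0723, 1.9955)
step 19: x0=(0.1494, 0.2597, 0.6194) x1=(0.0103, 1.0351, 0.4457) x2=(0.5252, -0.6093, 1.6495) x3=(1.0720, -0.5389, 0.2913) x4=(1.5278, -0.0357, 1.9875)
step 20: x0=(0.1873, 0.1662, 0.6029) x1=(0.0101, 0.9708, 0.4214) x2=(0.5129, -0.5882, 1.6486) x3=(1.0716, -0.4751, 0.3534) x4=(1.5007, 0.0012, 1.9782)
step 21: x0=(0.2259, 0.0722, 0.5874) x1=(0.0107, 0.9057, 0.3978) x2=(0.5006, -0.5662, 1.6466) x3=(1.0708, -0.4107, 0.4163) x4=(1.4724, 0.0383, 1.9676)
step 22: x0=(0.2652, -0.0220, 0.5728) x1=(0.0121, 0.8397, 0.3750) x2=(0.4882, -0.5433, 1.6436) x3=(1.0697, -0.3458, 0.4799) x4=(1.4433, 0.0756, 1.9557)
step 23: x0=(0.3049, -0.1163, 0.5589) x1=(0.0141, 0.7730, 0.3529) x2=(0.4758, -0.5195, 1.6397) x3=(1.0685, -0.2806, 0.5440) x4=(1.4132, 0.1129, 1.9426)
step 24: x0=(0.3448, -0.2107, 0.5459) x1=(0.0168, 0.7058, 0.3316) x2=(0.4634, -0.4951, 1.6350) x3=(1.0673, -0.2151, 0.6085) x4=(1.3822, 0.1503, 1.9284)
step 25: x0=(0.3849, -0.3049, 0.5334) x1=(0.0201, 0.6380, 0.3110) x2=(0.4509, -0.4701, 1.6296) x3=(1.0661, -0.1493, 0.6734) x4=(1.3505, 0.1877, 1.9131)
step 26: x0=(0.4250, -0.3990, 0.5216) x1=(0.0240, 0.5697, 0.2913) x2=(0.4384, -0.4445, 1.6235) x3=(1.0649, -0.0834, 0.7385) x4=(1.3180, 0.2250, 1.8968)
step 0 velocities: v0=(-0.0300, -0.8900, -0.8400) v1=(-0.7000, -0.8200, -0.9900) v2=(-0.1700, -0.5700, 0.9000) v3=(0.4800, 0.4300, 0.4900) v4=(0.1100, 0.5900, 0.7300)
step 0: KE=2.4534, PE=8.4972, E=10.9506
step 26 velocities: v0=(1.2965, -3.0338, -0.3736) v1=(0.1343, -2.2078, -0.6260) v2=(-0.4035, 0.8330, -0.2067) v3=(-0.0368, 2.1305, 2.1035) v4=(-1.0582, 1.2023, -0.5403)
step 26: KE=10.3079, PE=0.6396, E=10.9476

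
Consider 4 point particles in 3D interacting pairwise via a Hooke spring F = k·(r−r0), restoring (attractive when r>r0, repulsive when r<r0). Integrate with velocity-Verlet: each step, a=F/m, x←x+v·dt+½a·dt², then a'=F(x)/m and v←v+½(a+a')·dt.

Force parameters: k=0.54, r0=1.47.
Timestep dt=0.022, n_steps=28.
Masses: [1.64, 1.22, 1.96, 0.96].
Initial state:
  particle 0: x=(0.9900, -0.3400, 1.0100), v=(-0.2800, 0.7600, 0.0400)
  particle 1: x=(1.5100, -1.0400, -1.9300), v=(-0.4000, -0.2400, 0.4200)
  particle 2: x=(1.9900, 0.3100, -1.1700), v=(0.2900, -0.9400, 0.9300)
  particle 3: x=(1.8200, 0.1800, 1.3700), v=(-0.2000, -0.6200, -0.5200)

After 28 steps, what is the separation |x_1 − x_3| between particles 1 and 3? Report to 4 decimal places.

2.4195

step 0: x0=(0.9900, -0.3400, 1.0100) x1=(1.5100, -1.0400, -1.9300) x2=(1.9900, 0.3100, -1.1700) x3=(1.8200, 0.1800, 1.3700)
step 1: x0=(0.9839, -0.3233, 1.0107) x1=(1.5012, -1.0452, -1.9204) x2=(1.9963, 0.2893, -1.1494) x3=(1.8156, 0.1663, 1.3582)
step 2: x0=(0.9778, -0.3067, 1.0109) x1=(1.4924, -1.0500, -1.9100) x2=(2.0026, 0.2685, -1.1286) x3=(1.8113, 0.1525, 1.3456)
step 3: x0=(0.9717, -0.2901, 1.0108) x1=(1.4836, -1.0547, -1.8989) x2=(2.0088, 0.2477, -1.1075) x3=(1.8071, 0.1385, 1.3322)
step 4: x0=(0.9658, -0.2736, 1.0103) x1=(1.4747, -1.0591, -1.8871) x2=(2.0150, 0.2268, -1.0862) x3=(1.8030, 0.1245, 1.3182)
step 5: x0=(0.9598, -0.2571, 1.0094) x1=(1.4659, -1.0632, -1.8745) x2=(2.0210, 0.2059, -1.0647) x3=(1.7989, 0.1103, 1.3034)
step 6: x0=(0.9539, -0.2407, 1.0081) x1=(1.4571, -1.0671, -1.8612) x2=(2.0270, 0.1850, -1.0429) x3=(1.7949, 0.0960, 1.2879)
step 7: x0=(0.9480, -0.2244, 1.0064) x1=(1.4482, -1.0707, -1.8472) x2=(2.0329, 0.1640, -1.0210) x3=(1.7911, 0.0816, 1.2718)
step 8: x0=(0.9421, -0.2082, 1.0043) x1=(1.4394, -1.0740, -1.8325) x2=(2.0388, 0.1429, -0.9988) x3=(1.7873, 0.0671, 1.2550)
step 9: x0=(0.9363, -0.1920, 1.0018) x1=(1.4305, -1.0771, -1.8171) x2=(2.0445, 0.1219, -0.9765) x3=(1.7836, 0.0524, 1.2375)
step 10: x0=(0.9305, -0.1759, 0.9990) x1=(1.4217, -1.0800, -1.8010) x2=(2.0503, 0.1008, -0.9539) x3=(1.7801, 0.0376, 1.2194)
step 11: x0=(0.9247, -0.1599, 0.9959) x1=(1.4128, -1.0826, -1.7842) x2=(2.0559, 0.0797, -0.9312) x3=(1.7767, 0.0227, 1.2007)
step 12: x0=(0.9189, -0.1440, 0.9924) x1=(1.4039, -1.0850, -1.7668) x2=(2.0614, 0.0585, -0.9083) x3=(1.7734, 0.0077, 1.1815)
step 13: x0=(0.9131, -0.1281, 0.9885) x1=(1.3951, -1.0871, -1.7488) x2=(2.0669, 0.0373, -0.8853) x3=(1.7702, -0.0075, 1.1616)
step 14: x0=(0.9074, -0.1124, 0.9843) x1=(1.3862, -1.0890, -1.7301) x2=(2.0724, 0.0162, -0.8621) x3=(1.7671, -0.0228, 1.1412)
step 15: x0=(0.9016, -0.0967, 0.9798) x1=(1.3774, -1.0907, -1.7107) x2=(2.0777, -0.0050, -0.8387) x3=(1.7642, -0.0382, 1.1203)
step 16: x0=(0.8959, -0.0811, 0.9750) x1=(1.3685, -1.0921, -1.6908) x2=(2.0830, -0.0263, -0.8152) x3=(1.7614, -0.0537, 1.0989)
step 17: x0=(0.8901, -0.0656, 0.9698) x1=(1.3597, -1.0933, -1.6703) x2=(2.0883, -0.0475, -0.7916) x3=(1.7587, -0.0694, 1.0769)
step 18: x0=(0.8844, -0.0501, 0.9643) x1=(1.3508, -1.0942, -1.6492) x2=(2.0934, -0.0687, -0.7679) x3=(1.7561, -0.0853, 1.0545)
step 19: x0=(0.8787, -0.0347, 0.9586) x1=(1.3420, -1.0950, -1.6275) x2=(2.0985, -0.0900, -0.7440) x3=(1.7537, -0.1012, 1.0317)
step 20: x0=(0.8729, -0.0194, 0.9525) x1=(1.3331, -1.0955, -1.6053) x2=(2.1036, -0.1112, -0.7200) x3=(1.7514, -0.1173, 1.0084)
step 21: x0=(0.8672, -0.0042, 0.9462) x1=(1.3243, -1.0957, -1.5825) x2=(2.1085, -0.1324, -0.6960) x3=(1.7492, -0.1336, 0.9847)
step 22: x0=(0.8614, 0.0109, 0.9396) x1=(1.3154, -1.0958, -1.5592) x2=(2.1134, -0.1537, -0.6718) x3=(1.7471, -0.1500, 0.9606)
step 23: x0=(0.8557, 0.0260, 0.9328) x1=(1.3066, -1.0957, -1.5355) x2=(2.1183, -0.1749, -0.6476) x3=(1.7452, -0.1666, 0.9362)
step 24: x0=(0.8499, 0.0410, 0.9257) x1=(1.2977, -1.0953, -1.5112) x2=(2.1231, -0.1962, -0.6233) x3=(1.7433, -0.1833, 0.9114)
step 25: x0=(0.8442, 0.0559, 0.9183) x1=(1.2889, -1.0948, -1.4864) x2=(2.1279, -0.2174, -0.5989) x3=(1.7415, -0.2001, 0.8863)
step 26: x0=(0.8385, 0.0707, 0.9107) x1=(1.2801, -1.0940, -1.4612) x2=(2.1326, -0.2386, -0.5744) x3=(1.7399, -0.2171, 0.8609)
step 27: x0=(0.8327, 0.0855, 0.9029) x1=(1.2712, -1.0931, -1.4356) x2=(2.1372, -0.2599, -0.5499) x3=(1.7383, -0.2342, 0.8352)
step 28: x0=(0.8270, 0.1002, 0.8949) x1=(1.2624, -1.0920, -1.4095) x2=(2.1419, -0.2811, -0.5254) x3=(1.7368, -0.2515, 0.8093)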